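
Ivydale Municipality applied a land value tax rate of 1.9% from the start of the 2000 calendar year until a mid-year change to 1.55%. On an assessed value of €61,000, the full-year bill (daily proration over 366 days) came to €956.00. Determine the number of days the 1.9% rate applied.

18 days

Let d = days at the first rate; then 366 − d days at the second rate.
€61,000 × [1.9%·d + 1.55%·(366−d)] / 366 = €956.00
Solving gives d = 18, so the new rate took effect on January 19, 2000.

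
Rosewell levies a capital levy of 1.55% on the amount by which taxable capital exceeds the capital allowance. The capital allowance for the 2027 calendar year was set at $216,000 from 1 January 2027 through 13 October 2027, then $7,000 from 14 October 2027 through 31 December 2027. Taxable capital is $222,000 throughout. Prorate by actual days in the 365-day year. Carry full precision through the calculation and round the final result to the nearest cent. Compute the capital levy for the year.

1 January – 13 October 2027: 286 days, exemption $216,000 → ($222,000 − $216,000) × 1.55% × 286/365 = $72.8712
14 October – 31 December 2027: 79 days, exemption $7,000 → ($222,000 − $7,000) × 1.55% × 79/365 = $721.2808
Total = $794.1521

$794.15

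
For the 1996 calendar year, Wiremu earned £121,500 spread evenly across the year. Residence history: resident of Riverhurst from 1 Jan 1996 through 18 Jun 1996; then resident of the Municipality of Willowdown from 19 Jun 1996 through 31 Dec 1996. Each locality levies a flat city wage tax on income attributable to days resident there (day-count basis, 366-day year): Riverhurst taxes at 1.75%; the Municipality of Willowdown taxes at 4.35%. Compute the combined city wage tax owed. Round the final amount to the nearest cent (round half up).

Riverhurst, 1 Jan – 18 Jun 1996: 170 days → £121,500 × 1.75% × 170/366 = £987.6025
The Municipality of Willowdown, 19 Jun – 31 Dec 1996: 196 days → £121,500 × 4.35% × 196/366 = £2,830.3525
Total = £3,817.9549

£3,817.95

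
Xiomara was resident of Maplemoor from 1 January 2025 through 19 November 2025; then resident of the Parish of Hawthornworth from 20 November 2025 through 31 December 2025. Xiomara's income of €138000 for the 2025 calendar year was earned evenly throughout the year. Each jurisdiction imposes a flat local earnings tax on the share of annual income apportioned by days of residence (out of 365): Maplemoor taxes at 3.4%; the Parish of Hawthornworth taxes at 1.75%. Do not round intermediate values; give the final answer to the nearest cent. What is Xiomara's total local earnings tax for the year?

€4429.99

Maplemoor, 1 January – 19 November 2025: 323 days → €138000 × 3.4% × 323/365 = €4152.0986
The Parish of Hawthornworth, 20 November – 31 December 2025: 42 days → €138000 × 1.75% × 42/365 = €277.8904
Total = €4429.9890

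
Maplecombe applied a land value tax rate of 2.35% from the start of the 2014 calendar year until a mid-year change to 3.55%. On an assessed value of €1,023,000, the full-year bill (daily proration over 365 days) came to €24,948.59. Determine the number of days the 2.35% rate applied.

338 days

Let d = days at the first rate; then 365 − d days at the second rate.
€1,023,000 × [2.35%·d + 3.55%·(365−d)] / 365 = €24,948.59
Solving gives d = 338, so the new rate took effect on December 5, 2014.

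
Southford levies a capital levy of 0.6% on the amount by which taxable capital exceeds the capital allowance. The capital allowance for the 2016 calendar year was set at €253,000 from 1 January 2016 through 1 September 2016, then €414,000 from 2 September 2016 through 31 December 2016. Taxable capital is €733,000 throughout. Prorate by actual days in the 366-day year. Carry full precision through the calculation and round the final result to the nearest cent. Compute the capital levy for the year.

€2,560.64

1 January – 1 September 2016: 245 days, exemption €253,000 → (€733,000 − €253,000) × 0.6% × 245/366 = €1,927.8689
2 September – 31 December 2016: 121 days, exemption €414,000 → (€733,000 − €414,000) × 0.6% × 121/366 = €632.7705
Total = €2,560.6393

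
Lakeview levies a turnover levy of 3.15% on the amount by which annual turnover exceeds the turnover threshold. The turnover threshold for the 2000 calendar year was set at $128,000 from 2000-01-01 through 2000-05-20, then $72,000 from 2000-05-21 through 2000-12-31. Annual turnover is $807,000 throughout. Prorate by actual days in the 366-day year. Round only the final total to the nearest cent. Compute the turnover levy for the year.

$22,472.93

2000-01-01 to 2000-05-20: 141 days, exemption $128,000 → ($807,000 − $128,000) × 3.15% × 141/366 = $8,239.8320
2000-05-21 to 2000-12-31: 225 days, exemption $72,000 → ($807,000 − $72,000) × 3.15% × 225/366 = $14,233.0943
Total = $22,472.9262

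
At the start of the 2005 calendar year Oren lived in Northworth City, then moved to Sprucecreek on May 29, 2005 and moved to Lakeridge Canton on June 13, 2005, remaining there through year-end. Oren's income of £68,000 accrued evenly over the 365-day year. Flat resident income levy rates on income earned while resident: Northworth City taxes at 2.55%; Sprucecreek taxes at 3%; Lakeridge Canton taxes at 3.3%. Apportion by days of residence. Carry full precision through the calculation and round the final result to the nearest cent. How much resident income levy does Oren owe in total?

£2,028.82

Northworth City, January 1 – May 28, 2005: 148 days → £68,000 × 2.55% × 148/365 = £703.1014
Sprucecreek, May 29 – June 12, 2005: 15 days → £68,000 × 3% × 15/365 = £83.8356
Lakeridge Canton, June 13 – December 31, 2005: 202 days → £68,000 × 3.3% × 202/365 = £1,241.8849
Total = £2,028.8219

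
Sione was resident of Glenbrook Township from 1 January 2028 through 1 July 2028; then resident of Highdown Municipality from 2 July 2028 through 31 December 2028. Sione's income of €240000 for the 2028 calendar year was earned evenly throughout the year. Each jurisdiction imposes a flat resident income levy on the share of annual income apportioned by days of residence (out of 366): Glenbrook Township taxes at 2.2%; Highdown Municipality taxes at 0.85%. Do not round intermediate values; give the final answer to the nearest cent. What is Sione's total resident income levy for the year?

€3660.00

Glenbrook Township, 1 January – 1 July 2028: 183 days → €240000 × 2.2% × 183/366 = €2640.0000
Highdown Municipality, 2 July – 31 December 2028: 183 days → €240000 × 0.85% × 183/366 = €1020.0000
Total = €3660.0000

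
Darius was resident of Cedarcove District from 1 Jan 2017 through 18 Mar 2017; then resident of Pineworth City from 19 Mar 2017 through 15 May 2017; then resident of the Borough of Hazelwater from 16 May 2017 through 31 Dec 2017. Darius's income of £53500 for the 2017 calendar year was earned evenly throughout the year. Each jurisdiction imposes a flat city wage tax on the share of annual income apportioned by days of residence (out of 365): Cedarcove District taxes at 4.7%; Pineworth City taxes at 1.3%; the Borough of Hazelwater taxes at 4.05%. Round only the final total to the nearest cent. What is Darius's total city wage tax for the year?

Cedarcove District, 1 Jan – 18 Mar 2017: 77 days → £53500 × 4.7% × 77/365 = £530.4562
Pineworth City, 19 Mar – 15 May 2017: 58 days → £53500 × 1.3% × 58/365 = £110.5178
The Borough of Hazelwater, 16 May – 31 Dec 2017: 230 days → £53500 × 4.05% × 230/365 = £1365.3493
Total = £2006.3233

£2006.32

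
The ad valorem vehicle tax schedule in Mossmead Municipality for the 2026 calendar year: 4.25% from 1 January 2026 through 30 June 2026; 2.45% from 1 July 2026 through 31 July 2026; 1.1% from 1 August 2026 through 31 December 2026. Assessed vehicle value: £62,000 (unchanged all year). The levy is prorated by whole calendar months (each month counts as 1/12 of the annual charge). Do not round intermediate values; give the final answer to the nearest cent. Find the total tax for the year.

1 January – 30 June 2026: 6 months at 4.25% → £62,000 × 4.25% × 6/12 = £1,317.5000
1 July – 31 July 2026: 1 month at 2.45% → £62,000 × 2.45% × 1/12 = £126.5833
1 August – 31 December 2026: 5 months at 1.1% → £62,000 × 1.1% × 5/12 = £284.1667
Total = £1,728.2500

£1,728.25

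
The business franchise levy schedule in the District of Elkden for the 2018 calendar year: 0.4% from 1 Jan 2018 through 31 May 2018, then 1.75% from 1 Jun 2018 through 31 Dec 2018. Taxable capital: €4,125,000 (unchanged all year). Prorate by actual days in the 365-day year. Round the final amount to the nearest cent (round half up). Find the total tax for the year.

1 Jan – 31 May 2018: 151 days at 0.4% → €4,125,000 × 0.4% × 151/365 = €6,826.0274
1 Jun – 31 Dec 2018: 214 days at 1.75% → €4,125,000 × 1.75% × 214/365 = €42,323.6301
Total = €49,149.6575

€49,149.66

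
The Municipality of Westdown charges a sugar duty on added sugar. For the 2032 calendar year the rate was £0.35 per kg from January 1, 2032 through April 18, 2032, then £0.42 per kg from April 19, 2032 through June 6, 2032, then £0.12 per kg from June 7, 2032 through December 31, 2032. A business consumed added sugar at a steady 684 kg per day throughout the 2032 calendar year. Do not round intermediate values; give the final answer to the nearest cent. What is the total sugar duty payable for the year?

January 1 – April 18, 2032: 109 days × 684 kg/day = 74,556 kg at £0.35/kg → £26,094.60
April 19 – June 6, 2032: 49 days × 684 kg/day = 33,516 kg at £0.42/kg → £14,076.72
June 7 – December 31, 2032: 208 days × 684 kg/day = 142,272 kg at £0.12/kg → £17,072.64

£57,243.96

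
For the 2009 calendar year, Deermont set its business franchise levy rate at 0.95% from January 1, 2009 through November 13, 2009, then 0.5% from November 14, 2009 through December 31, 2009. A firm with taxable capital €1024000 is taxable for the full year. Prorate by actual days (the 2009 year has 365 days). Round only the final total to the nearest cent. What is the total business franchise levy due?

January 1 – November 13, 2009: 317 days at 0.95% → €1024000 × 0.95% × 317/365 = €8448.7014
November 14 – December 31, 2009: 48 days at 0.5% → €1024000 × 0.5% × 48/365 = €673.3151
Total = €9122.0164

€9122.02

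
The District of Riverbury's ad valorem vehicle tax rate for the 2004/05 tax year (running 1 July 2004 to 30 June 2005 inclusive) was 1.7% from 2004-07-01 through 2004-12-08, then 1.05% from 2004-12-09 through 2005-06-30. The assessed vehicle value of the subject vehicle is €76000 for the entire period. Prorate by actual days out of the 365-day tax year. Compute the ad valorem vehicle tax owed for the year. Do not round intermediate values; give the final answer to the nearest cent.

2004-07-01 to 2004-12-08: 161 days at 1.7% → €76000 × 1.7% × 161/365 = €569.8959
2004-12-09 to 2005-06-30: 204 days at 1.05% → €76000 × 1.05% × 204/365 = €446.0055
Total = €1015.9014

€1015.90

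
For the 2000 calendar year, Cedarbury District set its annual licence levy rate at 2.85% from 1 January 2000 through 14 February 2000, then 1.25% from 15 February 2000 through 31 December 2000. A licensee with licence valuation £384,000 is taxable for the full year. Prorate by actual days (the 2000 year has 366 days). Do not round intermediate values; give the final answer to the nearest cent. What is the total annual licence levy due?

1 January – 14 February 2000: 45 days at 2.85% → £384,000 × 2.85% × 45/366 = £1,345.5738
15 February – 31 December 2000: 321 days at 1.25% → £384,000 × 1.25% × 321/366 = £4,209.8361
Total = £5,555.4098

£5,555.41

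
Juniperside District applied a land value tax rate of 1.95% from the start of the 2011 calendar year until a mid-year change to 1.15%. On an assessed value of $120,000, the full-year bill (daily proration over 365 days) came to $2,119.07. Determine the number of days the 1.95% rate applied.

281 days

Let d = days at the first rate; then 365 − d days at the second rate.
$120,000 × [1.95%·d + 1.15%·(365−d)] / 365 = $2,119.07
Solving gives d = 281, so the new rate took effect on 9 October 2011.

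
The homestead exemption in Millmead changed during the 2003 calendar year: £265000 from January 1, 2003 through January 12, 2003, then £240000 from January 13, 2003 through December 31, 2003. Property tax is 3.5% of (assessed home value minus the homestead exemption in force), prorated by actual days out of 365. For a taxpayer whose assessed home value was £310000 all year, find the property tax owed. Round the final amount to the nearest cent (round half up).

January 1 – January 12, 2003: 12 days, exemption £265000 → (£310000 − £265000) × 3.5% × 12/365 = £51.7808
January 13 – December 31, 2003: 353 days, exemption £240000 → (£310000 − £240000) × 3.5% × 353/365 = £2369.4521
Total = £2421.2329

£2421.23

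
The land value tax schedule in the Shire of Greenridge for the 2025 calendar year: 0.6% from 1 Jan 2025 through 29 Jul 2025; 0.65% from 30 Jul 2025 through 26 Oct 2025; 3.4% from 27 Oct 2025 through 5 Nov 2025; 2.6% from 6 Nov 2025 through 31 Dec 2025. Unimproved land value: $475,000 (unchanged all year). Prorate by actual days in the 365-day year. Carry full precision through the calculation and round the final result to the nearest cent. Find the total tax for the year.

1 Jan – 29 Jul 2025: 210 days at 0.6% → $475,000 × 0.6% × 210/365 = $1,639.7260
30 Jul – 26 Oct 2025: 89 days at 0.65% → $475,000 × 0.65% × 89/365 = $752.8425
27 Oct – 5 Nov 2025: 10 days at 3.4% → $475,000 × 3.4% × 10/365 = $442.4658
6 Nov – 31 Dec 2025: 56 days at 2.6% → $475,000 × 2.6% × 56/365 = $1,894.7945
Total = $4,729.8288

$4,729.83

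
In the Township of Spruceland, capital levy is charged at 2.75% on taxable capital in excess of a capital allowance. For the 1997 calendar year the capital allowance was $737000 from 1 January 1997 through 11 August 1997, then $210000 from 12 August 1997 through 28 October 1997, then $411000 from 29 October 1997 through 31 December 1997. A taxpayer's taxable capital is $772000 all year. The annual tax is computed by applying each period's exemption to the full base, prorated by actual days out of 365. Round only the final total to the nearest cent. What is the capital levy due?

1 January – 11 August 1997: 223 days, exemption $737000 → ($772000 − $737000) × 2.75% × 223/365 = $588.0479
12 August – 28 October 1997: 78 days, exemption $210000 → ($772000 − $210000) × 2.75% × 78/365 = $3302.7123
29 October – 31 December 1997: 64 days, exemption $411000 → ($772000 − $411000) × 2.75% × 64/365 = $1740.7123
Total = $5631.4726

$5631.47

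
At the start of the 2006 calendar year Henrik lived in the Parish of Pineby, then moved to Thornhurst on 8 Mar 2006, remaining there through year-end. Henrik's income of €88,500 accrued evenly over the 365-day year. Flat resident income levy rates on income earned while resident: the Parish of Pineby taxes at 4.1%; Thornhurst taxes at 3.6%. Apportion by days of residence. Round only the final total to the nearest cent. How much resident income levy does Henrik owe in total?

The Parish of Pineby, 1 Jan – 7 Mar 2006: 66 days → €88,500 × 4.1% × 66/365 = €656.1123
Thornhurst, 8 Mar – 31 Dec 2006: 299 days → €88,500 × 3.6% × 299/365 = €2,609.9014
Total = €3,266.0137

€3,266.01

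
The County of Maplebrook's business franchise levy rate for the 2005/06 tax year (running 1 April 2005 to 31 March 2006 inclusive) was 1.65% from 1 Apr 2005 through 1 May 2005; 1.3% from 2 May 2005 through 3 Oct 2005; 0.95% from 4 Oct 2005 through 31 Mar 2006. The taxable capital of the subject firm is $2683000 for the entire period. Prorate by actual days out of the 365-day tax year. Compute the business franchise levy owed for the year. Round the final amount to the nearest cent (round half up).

$31071.35

1 Apr – 1 May 2005: 31 days at 1.65% → $2683000 × 1.65% × 31/365 = $3759.8753
2 May – 3 Oct 2005: 155 days at 1.3% → $2683000 × 1.3% × 155/365 = $14811.6301
4 Oct 2005 – 31 Mar 2006: 179 days at 0.95% → $2683000 × 0.95% × 179/365 = $12499.8397
Total = $31071.3452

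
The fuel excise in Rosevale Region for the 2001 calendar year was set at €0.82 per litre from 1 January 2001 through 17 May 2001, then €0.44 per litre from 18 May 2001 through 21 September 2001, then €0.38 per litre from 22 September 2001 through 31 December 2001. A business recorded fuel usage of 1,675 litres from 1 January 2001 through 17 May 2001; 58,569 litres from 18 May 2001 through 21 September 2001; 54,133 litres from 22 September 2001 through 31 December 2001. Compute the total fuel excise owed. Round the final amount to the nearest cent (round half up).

€47,714.40

1 January – 17 May 2001: 1,675 litres at €0.82/litre → €1,373.50
18 May – 21 September 2001: 58,569 litres at €0.44/litre → €25,770.36
22 September – 31 December 2001: 54,133 litres at €0.38/litre → €20,570.54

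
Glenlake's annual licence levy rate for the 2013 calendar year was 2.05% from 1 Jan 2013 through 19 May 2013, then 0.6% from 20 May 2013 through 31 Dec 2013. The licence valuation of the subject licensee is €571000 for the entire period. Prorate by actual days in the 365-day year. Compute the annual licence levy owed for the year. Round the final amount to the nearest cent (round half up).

€6579.02

1 Jan – 19 May 2013: 139 days at 2.05% → €571000 × 2.05% × 139/365 = €4457.7110
20 May – 31 Dec 2013: 226 days at 0.6% → €571000 × 0.6% × 226/365 = €2121.3041
Total = €6579.0151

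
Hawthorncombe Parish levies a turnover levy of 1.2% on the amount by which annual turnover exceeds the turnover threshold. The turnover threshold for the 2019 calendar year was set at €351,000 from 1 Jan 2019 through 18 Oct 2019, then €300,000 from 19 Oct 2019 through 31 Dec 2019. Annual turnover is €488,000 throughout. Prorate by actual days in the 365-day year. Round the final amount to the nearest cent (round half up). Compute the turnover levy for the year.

1 Jan – 18 Oct 2019: 291 days, exemption €351,000 → (€488,000 − €351,000) × 1.2% × 291/365 = €1,310.6959
19 Oct – 31 Dec 2019: 74 days, exemption €300,000 → (€488,000 − €300,000) × 1.2% × 74/365 = €457.3808
Total = €1,768.0767

€1,768.08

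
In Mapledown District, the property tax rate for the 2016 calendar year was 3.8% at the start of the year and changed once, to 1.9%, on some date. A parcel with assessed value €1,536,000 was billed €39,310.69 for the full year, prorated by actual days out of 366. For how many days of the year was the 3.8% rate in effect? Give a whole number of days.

127 days

Let d = days at the first rate; then 366 − d days at the second rate.
€1,536,000 × [3.8%·d + 1.9%·(366−d)] / 366 = €39,310.69
Solving gives d = 127, so the new rate took effect on 7 May 2016.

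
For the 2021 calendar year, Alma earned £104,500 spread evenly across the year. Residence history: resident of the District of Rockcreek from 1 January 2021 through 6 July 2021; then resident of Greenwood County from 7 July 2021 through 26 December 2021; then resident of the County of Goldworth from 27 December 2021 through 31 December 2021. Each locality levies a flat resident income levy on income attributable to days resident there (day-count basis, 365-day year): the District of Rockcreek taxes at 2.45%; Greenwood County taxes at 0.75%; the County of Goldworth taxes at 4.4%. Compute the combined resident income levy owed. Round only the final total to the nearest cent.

The District of Rockcreek, 1 January – 6 July 2021: 187 days → £104,500 × 2.45% × 187/365 = £1,311.6897
Greenwood County, 7 July – 26 December 2021: 173 days → £104,500 × 0.75% × 173/365 = £371.4760
The County of Goldworth, 27 December – 31 December 2021: 5 days → £104,500 × 4.4% × 5/365 = £62.9863
Total = £1,746.1521

£1,746.15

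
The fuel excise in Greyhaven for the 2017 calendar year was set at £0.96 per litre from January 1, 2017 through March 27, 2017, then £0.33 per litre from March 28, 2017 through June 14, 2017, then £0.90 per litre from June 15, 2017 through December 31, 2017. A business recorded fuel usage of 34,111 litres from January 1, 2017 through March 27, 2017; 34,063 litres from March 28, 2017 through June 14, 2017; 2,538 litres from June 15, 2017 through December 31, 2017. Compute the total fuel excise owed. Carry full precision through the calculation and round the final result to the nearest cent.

£46271.55

January 1 – March 27, 2017: 34,111 litres at £0.96/litre → £32746.56
March 28 – June 14, 2017: 34,063 litres at £0.33/litre → £11240.79
June 15 – December 31, 2017: 2,538 litres at £0.90/litre → £2284.20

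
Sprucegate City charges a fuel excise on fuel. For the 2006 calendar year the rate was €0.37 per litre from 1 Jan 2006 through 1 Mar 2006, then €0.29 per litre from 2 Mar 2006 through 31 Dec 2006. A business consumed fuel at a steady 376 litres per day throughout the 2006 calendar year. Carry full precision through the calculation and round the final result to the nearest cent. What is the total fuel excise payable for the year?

1 Jan – 1 Mar 2006: 60 days × 376 litres/day = 22,560 litres at €0.37/litre → €8,347.20
2 Mar – 31 Dec 2006: 305 days × 376 litres/day = 114,680 litres at €0.29/litre → €33,257.20

€41,604.40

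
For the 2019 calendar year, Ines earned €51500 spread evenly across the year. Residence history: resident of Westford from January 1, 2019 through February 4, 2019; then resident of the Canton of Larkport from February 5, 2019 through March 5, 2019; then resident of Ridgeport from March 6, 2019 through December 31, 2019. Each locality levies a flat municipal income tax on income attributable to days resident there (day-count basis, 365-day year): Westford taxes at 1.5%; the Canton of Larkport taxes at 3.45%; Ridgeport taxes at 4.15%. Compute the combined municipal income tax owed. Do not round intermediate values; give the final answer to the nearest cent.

€1977.74

Westford, January 1 – February 4, 2019: 35 days → €51500 × 1.5% × 35/365 = €74.0753
The Canton of Larkport, February 5 – March 5, 2019: 29 days → €51500 × 3.45% × 29/365 = €141.1664
Ridgeport, March 6 – December 31, 2019: 301 days → €51500 × 4.15% × 301/365 = €1762.4993
Total = €1977.7411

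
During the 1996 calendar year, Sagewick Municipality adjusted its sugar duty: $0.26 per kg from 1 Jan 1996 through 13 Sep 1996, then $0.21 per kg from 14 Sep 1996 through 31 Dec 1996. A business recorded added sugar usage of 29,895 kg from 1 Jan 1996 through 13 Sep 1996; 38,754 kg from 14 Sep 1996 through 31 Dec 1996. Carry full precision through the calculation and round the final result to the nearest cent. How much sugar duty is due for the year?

1 Jan – 13 Sep 1996: 29,895 kg at $0.26/kg → $7772.70
14 Sep – 31 Dec 1996: 38,754 kg at $0.21/kg → $8138.34

$15911.04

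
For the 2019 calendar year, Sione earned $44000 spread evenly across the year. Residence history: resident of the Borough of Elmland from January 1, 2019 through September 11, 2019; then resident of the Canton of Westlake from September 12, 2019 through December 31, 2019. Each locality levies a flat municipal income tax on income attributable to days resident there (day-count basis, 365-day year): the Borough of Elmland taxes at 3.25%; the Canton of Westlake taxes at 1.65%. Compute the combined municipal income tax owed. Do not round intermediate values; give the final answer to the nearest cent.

The Borough of Elmland, January 1 – September 11, 2019: 254 days → $44000 × 3.25% × 254/365 = $995.1233
The Canton of Westlake, September 12 – December 31, 2019: 111 days → $44000 × 1.65% × 111/365 = $220.7836
Total = $1215.9068

$1215.91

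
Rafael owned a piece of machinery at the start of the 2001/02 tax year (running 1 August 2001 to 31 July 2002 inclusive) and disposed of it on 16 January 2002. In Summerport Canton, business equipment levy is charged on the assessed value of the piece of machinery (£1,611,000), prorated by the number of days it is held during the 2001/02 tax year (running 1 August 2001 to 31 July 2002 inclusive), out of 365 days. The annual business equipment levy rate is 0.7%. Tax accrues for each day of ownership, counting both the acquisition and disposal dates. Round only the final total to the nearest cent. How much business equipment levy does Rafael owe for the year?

£5,221.41

Days held (1 August 2001 – 16 January 2002): 169 out of 365
Tax = £1,611,000 × 0.7% × 169/365 = £5,221.4055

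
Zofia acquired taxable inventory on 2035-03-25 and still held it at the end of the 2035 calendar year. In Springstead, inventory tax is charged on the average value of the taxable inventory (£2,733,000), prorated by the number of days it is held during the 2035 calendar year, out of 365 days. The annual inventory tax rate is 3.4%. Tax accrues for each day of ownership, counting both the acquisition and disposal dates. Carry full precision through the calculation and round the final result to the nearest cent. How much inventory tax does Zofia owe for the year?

£71,791.79

Days held (2035-03-25 to 2035-12-31): 282 out of 365
Tax = £2,733,000 × 3.4% × 282/365 = £71,791.7918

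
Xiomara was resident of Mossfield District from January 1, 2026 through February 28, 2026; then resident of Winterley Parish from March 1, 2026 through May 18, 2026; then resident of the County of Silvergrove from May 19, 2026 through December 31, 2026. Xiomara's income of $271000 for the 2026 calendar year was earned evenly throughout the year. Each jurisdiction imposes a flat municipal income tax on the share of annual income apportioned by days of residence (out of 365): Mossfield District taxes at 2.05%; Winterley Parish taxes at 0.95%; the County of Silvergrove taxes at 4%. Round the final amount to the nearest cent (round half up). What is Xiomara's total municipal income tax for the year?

$8196.82

Mossfield District, January 1 – February 28, 2026: 59 days → $271000 × 2.05% × 59/365 = $898.0123
Winterley Parish, March 1 – May 18, 2026: 79 days → $271000 × 0.95% × 79/365 = $557.2205
The County of Silvergrove, May 19 – December 31, 2026: 227 days → $271000 × 4% × 227/365 = $6741.5890
Total = $8196.8219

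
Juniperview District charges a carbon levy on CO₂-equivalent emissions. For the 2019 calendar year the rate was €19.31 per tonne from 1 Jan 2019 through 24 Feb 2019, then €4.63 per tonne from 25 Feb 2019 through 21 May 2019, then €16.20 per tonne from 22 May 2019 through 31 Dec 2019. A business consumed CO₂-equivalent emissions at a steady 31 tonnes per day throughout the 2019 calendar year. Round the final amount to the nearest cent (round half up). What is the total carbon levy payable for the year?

€157,759.93

1 Jan – 24 Feb 2019: 55 days × 31 tonnes/day = 1,705 tonnes at €19.31/tonne → €32,923.55
25 Feb – 21 May 2019: 86 days × 31 tonnes/day = 2,666 tonnes at €4.63/tonne → €12,343.58
22 May – 31 Dec 2019: 224 days × 31 tonnes/day = 6,944 tonnes at €16.20/tonne → €112,492.80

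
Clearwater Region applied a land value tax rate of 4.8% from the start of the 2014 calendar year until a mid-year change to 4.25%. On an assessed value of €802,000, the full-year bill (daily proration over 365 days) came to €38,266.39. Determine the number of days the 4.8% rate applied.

Let d = days at the first rate; then 365 − d days at the second rate.
€802,000 × [4.8%·d + 4.25%·(365−d)] / 365 = €38,266.39
Solving gives d = 346, so the new rate took effect on December 13, 2014.

346 days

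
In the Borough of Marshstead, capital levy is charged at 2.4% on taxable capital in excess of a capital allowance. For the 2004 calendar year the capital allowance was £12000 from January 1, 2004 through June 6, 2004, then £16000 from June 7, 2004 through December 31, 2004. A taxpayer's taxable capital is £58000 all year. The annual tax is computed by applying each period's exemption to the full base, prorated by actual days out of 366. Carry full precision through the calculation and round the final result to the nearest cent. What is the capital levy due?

£1049.44

January 1 – June 6, 2004: 158 days, exemption £12000 → (£58000 − £12000) × 2.4% × 158/366 = £476.5902
June 7 – December 31, 2004: 208 days, exemption £16000 → (£58000 − £16000) × 2.4% × 208/366 = £572.8525
Total = £1049.4426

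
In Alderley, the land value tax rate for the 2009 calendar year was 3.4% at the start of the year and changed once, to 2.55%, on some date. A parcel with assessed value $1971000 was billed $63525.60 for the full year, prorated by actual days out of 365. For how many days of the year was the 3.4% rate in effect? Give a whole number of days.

Let d = days at the first rate; then 365 − d days at the second rate.
$1971000 × [3.4%·d + 2.55%·(365−d)] / 365 = $63525.60
Solving gives d = 289, so the new rate took effect on 17 Oct 2009.

289 days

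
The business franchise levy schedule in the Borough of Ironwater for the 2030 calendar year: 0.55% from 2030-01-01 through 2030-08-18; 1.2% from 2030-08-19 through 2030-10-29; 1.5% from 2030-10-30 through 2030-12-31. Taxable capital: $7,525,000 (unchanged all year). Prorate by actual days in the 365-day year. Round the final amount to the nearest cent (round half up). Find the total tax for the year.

$63,374.93

2030-01-01 to 2030-08-18: 230 days at 0.55% → $7,525,000 × 0.55% × 230/365 = $26,079.7945
2030-08-19 to 2030-10-29: 72 days at 1.2% → $7,525,000 × 1.2% × 72/365 = $17,812.6027
2030-10-30 to 2030-12-31: 63 days at 1.5% → $7,525,000 × 1.5% × 63/365 = $19,482.5342
Total = $63,374.9315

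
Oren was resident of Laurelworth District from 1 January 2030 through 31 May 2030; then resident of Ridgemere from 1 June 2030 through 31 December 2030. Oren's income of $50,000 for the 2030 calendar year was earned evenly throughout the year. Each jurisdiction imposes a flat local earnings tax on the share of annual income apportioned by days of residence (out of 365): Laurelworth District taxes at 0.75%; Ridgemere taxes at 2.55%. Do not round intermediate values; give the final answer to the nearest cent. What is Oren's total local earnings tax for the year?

$902.67

Laurelworth District, 1 January – 31 May 2030: 151 days → $50,000 × 0.75% × 151/365 = $155.1370
Ridgemere, 1 June – 31 December 2030: 214 days → $50,000 × 2.55% × 214/365 = $747.5342
Total = $902.6712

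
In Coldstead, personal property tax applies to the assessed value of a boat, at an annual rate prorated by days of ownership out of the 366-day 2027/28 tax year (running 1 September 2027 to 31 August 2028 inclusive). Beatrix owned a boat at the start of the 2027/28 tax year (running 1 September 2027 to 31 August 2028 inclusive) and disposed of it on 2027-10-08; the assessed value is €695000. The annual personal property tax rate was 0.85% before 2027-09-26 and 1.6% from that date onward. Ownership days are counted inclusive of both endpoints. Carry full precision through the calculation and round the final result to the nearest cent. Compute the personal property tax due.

€798.49

2027-09-01 to 2027-09-25: 25 days at 0.85% → €695000 × 0.85% × 25/366 = €403.5178
2027-09-26 to 2027-10-08: 13 days at 1.6% → €695000 × 1.6% × 13/366 = €394.9727
Total = €798.4904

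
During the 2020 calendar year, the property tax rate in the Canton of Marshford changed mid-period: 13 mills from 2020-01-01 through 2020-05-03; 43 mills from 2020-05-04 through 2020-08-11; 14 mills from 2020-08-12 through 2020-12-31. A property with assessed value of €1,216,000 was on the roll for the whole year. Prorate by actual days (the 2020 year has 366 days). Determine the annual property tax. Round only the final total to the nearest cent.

€26,246.99

2020-01-01 to 2020-05-03: 124 days at 13 mills → €1,216,000 × 1.3% × 124/366 = €5,355.7158
2020-05-04 to 2020-08-11: 100 days at 43 mills → €1,216,000 × 4.3% × 100/366 = €14,286.3388
2020-08-12 to 2020-12-31: 142 days at 14 mills → €1,216,000 × 1.4% × 142/366 = €6,604.9399
Total = €26,246.9945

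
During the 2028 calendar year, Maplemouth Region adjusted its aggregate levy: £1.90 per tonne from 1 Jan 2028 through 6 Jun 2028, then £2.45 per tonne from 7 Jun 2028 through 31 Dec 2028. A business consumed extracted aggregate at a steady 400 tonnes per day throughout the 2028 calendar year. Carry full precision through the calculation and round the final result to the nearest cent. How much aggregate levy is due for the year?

£323,920.00

1 Jan – 6 Jun 2028: 158 days × 400 tonnes/day = 63,200 tonnes at £1.90/tonne → £120,080.00
7 Jun – 31 Dec 2028: 208 days × 400 tonnes/day = 83,200 tonnes at £2.45/tonne → £203,840.00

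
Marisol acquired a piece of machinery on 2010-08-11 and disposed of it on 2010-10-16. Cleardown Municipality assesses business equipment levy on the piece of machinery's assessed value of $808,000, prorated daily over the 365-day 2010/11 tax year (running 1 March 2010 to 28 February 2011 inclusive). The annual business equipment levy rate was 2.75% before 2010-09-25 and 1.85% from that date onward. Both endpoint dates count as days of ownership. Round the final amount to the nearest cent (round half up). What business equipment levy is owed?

$3,640.43

2010-08-11 to 2010-09-24: 45 days at 2.75% → $808,000 × 2.75% × 45/365 = $2,739.4521
2010-09-25 to 2010-10-16: 22 days at 1.85% → $808,000 × 1.85% × 22/365 = $900.9753
Total = $3,640.4274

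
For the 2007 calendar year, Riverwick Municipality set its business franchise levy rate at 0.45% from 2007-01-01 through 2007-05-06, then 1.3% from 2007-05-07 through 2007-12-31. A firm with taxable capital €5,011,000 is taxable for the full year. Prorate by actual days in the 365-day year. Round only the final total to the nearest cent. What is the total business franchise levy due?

2007-01-01 to 2007-05-06: 126 days at 0.45% → €5,011,000 × 0.45% × 126/365 = €7,784.2110
2007-05-07 to 2007-12-31: 239 days at 1.3% → €5,011,000 × 1.3% × 239/365 = €42,655.2795
Total = €50,439.4904

€50,439.49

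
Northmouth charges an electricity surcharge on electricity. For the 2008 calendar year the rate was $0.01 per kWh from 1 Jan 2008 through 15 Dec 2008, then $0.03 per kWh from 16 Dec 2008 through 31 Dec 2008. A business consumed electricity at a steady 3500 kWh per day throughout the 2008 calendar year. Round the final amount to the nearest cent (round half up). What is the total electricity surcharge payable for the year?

$13,930.00

1 Jan – 15 Dec 2008: 350 days × 3500 kWh/day = 1,225,000 kWh at $0.01/kWh → $12,250.00
16 Dec – 31 Dec 2008: 16 days × 3500 kWh/day = 56,000 kWh at $0.03/kWh → $1,680.00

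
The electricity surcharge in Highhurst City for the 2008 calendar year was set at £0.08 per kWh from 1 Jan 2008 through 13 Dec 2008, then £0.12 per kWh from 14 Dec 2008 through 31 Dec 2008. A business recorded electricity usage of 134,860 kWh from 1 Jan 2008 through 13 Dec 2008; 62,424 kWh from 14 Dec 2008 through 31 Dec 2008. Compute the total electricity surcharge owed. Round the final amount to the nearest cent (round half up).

1 Jan – 13 Dec 2008: 134,860 kWh at £0.08/kWh → £10788.80
14 Dec – 31 Dec 2008: 62,424 kWh at £0.12/kWh → £7490.88

£18279.68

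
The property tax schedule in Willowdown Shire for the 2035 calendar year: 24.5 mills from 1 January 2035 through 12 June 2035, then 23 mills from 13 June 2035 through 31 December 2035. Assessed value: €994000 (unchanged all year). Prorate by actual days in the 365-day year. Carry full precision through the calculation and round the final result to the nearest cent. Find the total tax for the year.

€23527.84

1 January – 12 June 2035: 163 days at 24.5 mills → €994000 × 2.45% × 163/365 = €10875.4493
13 June – 31 December 2035: 202 days at 23 mills → €994000 × 2.3% × 202/365 = €12652.3945
Total = €23527.8438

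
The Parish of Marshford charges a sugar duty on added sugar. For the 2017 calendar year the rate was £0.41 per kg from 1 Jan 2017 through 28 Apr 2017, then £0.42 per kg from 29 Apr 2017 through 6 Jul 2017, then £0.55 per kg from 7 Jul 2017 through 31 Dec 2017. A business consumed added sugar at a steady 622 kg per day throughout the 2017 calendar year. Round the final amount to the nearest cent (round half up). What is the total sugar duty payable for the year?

£109011.72

1 Jan – 28 Apr 2017: 118 days × 622 kg/day = 73,396 kg at £0.41/kg → £30092.36
29 Apr – 6 Jul 2017: 69 days × 622 kg/day = 42,918 kg at £0.42/kg → £18025.56
7 Jul – 31 Dec 2017: 178 days × 622 kg/day = 110,716 kg at £0.55/kg → £60893.80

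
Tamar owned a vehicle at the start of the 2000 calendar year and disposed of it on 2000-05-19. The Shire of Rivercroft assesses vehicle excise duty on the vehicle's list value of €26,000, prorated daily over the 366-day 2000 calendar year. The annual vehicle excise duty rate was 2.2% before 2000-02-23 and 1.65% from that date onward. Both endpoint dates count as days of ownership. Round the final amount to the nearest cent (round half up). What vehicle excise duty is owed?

€184.81

2000-01-01 to 2000-02-22: 53 days at 2.2% → €26,000 × 2.2% × 53/366 = €82.8306
2000-02-23 to 2000-05-19: 87 days at 1.65% → €26,000 × 1.65% × 87/366 = €101.9754
Total = €184.8060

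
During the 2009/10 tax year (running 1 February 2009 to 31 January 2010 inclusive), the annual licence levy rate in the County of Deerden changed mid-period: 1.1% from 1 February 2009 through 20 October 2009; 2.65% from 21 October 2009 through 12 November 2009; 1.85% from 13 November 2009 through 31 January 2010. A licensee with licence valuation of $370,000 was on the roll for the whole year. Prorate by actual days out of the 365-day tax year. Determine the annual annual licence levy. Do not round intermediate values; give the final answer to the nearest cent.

$5,039.60

1 February – 20 October 2009: 262 days at 1.1% → $370,000 × 1.1% × 262/365 = $2,921.4795
21 October – 12 November 2009: 23 days at 2.65% → $370,000 × 2.65% × 23/365 = $617.8493
13 November 2009 – 31 January 2010: 80 days at 1.85% → $370,000 × 1.85% × 80/365 = $1,500.2740
Total = $5,039.6027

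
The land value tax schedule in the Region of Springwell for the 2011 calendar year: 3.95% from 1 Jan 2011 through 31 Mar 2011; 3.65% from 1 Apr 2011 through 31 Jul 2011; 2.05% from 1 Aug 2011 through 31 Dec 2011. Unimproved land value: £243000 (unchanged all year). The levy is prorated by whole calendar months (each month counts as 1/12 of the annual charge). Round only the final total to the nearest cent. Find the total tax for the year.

1 Jan – 31 Mar 2011: 3 months at 3.95% → £243000 × 3.95% × 3/12 = £2399.6250
1 Apr – 31 Jul 2011: 4 months at 3.65% → £243000 × 3.65% × 4/12 = £2956.5000
1 Aug – 31 Dec 2011: 5 months at 2.05% → £243000 × 2.05% × 5/12 = £2075.6250
Total = £7431.7500

£7431.75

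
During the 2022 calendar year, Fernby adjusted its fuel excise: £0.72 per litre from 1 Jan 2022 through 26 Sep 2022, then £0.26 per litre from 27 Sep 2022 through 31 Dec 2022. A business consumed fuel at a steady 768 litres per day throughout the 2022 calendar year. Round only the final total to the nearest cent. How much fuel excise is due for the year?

£167,915.52

1 Jan – 26 Sep 2022: 269 days × 768 litres/day = 206,592 litres at £0.72/litre → £148,746.24
27 Sep – 31 Dec 2022: 96 days × 768 litres/day = 73,728 litres at £0.26/litre → £19,169.28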